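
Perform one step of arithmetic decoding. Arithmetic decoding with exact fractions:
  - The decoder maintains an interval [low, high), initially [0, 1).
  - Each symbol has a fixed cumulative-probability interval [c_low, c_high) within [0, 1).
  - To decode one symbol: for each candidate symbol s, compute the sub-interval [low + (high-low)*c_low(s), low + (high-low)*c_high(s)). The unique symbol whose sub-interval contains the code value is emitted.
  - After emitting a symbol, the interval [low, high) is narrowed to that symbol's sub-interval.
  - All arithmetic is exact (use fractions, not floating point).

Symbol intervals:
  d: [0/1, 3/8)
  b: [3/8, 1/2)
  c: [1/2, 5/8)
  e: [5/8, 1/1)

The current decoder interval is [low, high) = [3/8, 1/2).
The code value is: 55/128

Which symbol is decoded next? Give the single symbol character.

Answer: b

Derivation:
Interval width = high − low = 1/2 − 3/8 = 1/8
Scaled code = (code − low) / width = (55/128 − 3/8) / 1/8 = 7/16
  d: [0/1, 3/8) 
  b: [3/8, 1/2) ← scaled code falls here ✓
  c: [1/2, 5/8) 
  e: [5/8, 1/1) 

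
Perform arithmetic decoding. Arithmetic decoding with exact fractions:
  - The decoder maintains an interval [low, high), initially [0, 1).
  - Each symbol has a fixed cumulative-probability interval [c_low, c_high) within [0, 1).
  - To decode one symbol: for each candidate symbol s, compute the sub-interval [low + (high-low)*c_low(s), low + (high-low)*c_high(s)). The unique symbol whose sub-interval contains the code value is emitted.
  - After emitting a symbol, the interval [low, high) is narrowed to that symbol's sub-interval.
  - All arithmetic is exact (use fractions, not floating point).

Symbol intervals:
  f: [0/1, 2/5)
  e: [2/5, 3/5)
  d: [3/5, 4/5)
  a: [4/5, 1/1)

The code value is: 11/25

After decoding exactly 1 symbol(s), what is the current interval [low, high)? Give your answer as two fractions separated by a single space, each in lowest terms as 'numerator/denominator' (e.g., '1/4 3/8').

Answer: 2/5 3/5

Derivation:
Step 1: interval [0/1, 1/1), width = 1/1 - 0/1 = 1/1
  'f': [0/1 + 1/1*0/1, 0/1 + 1/1*2/5) = [0/1, 2/5)
  'e': [0/1 + 1/1*2/5, 0/1 + 1/1*3/5) = [2/5, 3/5) <- contains code 11/25
  'd': [0/1 + 1/1*3/5, 0/1 + 1/1*4/5) = [3/5, 4/5)
  'a': [0/1 + 1/1*4/5, 0/1 + 1/1*1/1) = [4/5, 1/1)
  emit 'e', narrow to [2/5, 3/5)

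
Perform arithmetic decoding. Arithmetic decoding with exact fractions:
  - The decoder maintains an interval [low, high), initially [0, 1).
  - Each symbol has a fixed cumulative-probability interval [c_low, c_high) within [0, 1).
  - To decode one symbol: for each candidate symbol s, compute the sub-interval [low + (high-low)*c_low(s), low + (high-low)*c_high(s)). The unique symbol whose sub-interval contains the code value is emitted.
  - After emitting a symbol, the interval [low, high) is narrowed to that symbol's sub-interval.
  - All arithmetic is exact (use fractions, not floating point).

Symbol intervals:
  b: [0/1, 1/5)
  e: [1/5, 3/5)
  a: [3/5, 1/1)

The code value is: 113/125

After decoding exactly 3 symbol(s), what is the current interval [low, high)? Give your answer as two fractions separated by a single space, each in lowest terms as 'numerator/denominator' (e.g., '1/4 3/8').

Step 1: interval [0/1, 1/1), width = 1/1 - 0/1 = 1/1
  'b': [0/1 + 1/1*0/1, 0/1 + 1/1*1/5) = [0/1, 1/5)
  'e': [0/1 + 1/1*1/5, 0/1 + 1/1*3/5) = [1/5, 3/5)
  'a': [0/1 + 1/1*3/5, 0/1 + 1/1*1/1) = [3/5, 1/1) <- contains code 113/125
  emit 'a', narrow to [3/5, 1/1)
Step 2: interval [3/5, 1/1), width = 1/1 - 3/5 = 2/5
  'b': [3/5 + 2/5*0/1, 3/5 + 2/5*1/5) = [3/5, 17/25)
  'e': [3/5 + 2/5*1/5, 3/5 + 2/5*3/5) = [17/25, 21/25)
  'a': [3/5 + 2/5*3/5, 3/5 + 2/5*1/1) = [21/25, 1/1) <- contains code 113/125
  emit 'a', narrow to [21/25, 1/1)
Step 3: interval [21/25, 1/1), width = 1/1 - 21/25 = 4/25
  'b': [21/25 + 4/25*0/1, 21/25 + 4/25*1/5) = [21/25, 109/125)
  'e': [21/25 + 4/25*1/5, 21/25 + 4/25*3/5) = [109/125, 117/125) <- contains code 113/125
  'a': [21/25 + 4/25*3/5, 21/25 + 4/25*1/1) = [117/125, 1/1)
  emit 'e', narrow to [109/125, 117/125)

Answer: 109/125 117/125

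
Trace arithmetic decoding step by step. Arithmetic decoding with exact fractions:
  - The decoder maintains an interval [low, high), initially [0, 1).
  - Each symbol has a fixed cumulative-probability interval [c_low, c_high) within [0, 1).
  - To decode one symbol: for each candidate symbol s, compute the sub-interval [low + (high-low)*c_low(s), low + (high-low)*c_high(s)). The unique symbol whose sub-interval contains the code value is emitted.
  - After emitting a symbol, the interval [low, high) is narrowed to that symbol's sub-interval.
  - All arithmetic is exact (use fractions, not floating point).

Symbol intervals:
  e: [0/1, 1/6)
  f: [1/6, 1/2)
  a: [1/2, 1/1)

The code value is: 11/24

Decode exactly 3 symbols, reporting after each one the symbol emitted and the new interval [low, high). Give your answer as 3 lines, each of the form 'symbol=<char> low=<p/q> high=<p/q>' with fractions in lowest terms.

Step 1: interval [0/1, 1/1), width = 1/1 - 0/1 = 1/1
  'e': [0/1 + 1/1*0/1, 0/1 + 1/1*1/6) = [0/1, 1/6)
  'f': [0/1 + 1/1*1/6, 0/1 + 1/1*1/2) = [1/6, 1/2) <- contains code 11/24
  'a': [0/1 + 1/1*1/2, 0/1 + 1/1*1/1) = [1/2, 1/1)
  emit 'f', narrow to [1/6, 1/2)
Step 2: interval [1/6, 1/2), width = 1/2 - 1/6 = 1/3
  'e': [1/6 + 1/3*0/1, 1/6 + 1/3*1/6) = [1/6, 2/9)
  'f': [1/6 + 1/3*1/6, 1/6 + 1/3*1/2) = [2/9, 1/3)
  'a': [1/6 + 1/3*1/2, 1/6 + 1/3*1/1) = [1/3, 1/2) <- contains code 11/24
  emit 'a', narrow to [1/3, 1/2)
Step 3: interval [1/3, 1/2), width = 1/2 - 1/3 = 1/6
  'e': [1/3 + 1/6*0/1, 1/3 + 1/6*1/6) = [1/3, 13/36)
  'f': [1/3 + 1/6*1/6, 1/3 + 1/6*1/2) = [13/36, 5/12)
  'a': [1/3 + 1/6*1/2, 1/3 + 1/6*1/1) = [5/12, 1/2) <- contains code 11/24
  emit 'a', narrow to [5/12, 1/2)

Answer: symbol=f low=1/6 high=1/2
symbol=a low=1/3 high=1/2
symbol=a low=5/12 high=1/2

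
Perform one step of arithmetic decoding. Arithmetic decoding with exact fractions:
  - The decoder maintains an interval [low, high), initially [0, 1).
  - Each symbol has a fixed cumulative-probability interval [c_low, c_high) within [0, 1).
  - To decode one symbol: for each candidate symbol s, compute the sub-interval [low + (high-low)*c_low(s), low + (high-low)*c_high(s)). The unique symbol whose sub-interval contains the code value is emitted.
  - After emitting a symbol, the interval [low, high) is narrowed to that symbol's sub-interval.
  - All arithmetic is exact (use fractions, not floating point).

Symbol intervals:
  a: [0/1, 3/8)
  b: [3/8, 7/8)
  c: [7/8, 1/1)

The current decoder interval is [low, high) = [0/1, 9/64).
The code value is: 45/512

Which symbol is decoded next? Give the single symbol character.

Answer: b

Derivation:
Interval width = high − low = 9/64 − 0/1 = 9/64
Scaled code = (code − low) / width = (45/512 − 0/1) / 9/64 = 5/8
  a: [0/1, 3/8) 
  b: [3/8, 7/8) ← scaled code falls here ✓
  c: [7/8, 1/1) 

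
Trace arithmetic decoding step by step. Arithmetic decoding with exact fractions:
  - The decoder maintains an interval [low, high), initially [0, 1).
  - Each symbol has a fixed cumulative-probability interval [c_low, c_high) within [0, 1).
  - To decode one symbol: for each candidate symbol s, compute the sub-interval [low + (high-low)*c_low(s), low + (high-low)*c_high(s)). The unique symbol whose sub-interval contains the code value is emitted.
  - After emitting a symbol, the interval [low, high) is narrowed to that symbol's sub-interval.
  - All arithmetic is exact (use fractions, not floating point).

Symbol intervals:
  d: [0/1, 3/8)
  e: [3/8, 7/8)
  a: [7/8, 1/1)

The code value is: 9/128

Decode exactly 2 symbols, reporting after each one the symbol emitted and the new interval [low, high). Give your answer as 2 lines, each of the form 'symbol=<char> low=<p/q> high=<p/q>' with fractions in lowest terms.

Step 1: interval [0/1, 1/1), width = 1/1 - 0/1 = 1/1
  'd': [0/1 + 1/1*0/1, 0/1 + 1/1*3/8) = [0/1, 3/8) <- contains code 9/128
  'e': [0/1 + 1/1*3/8, 0/1 + 1/1*7/8) = [3/8, 7/8)
  'a': [0/1 + 1/1*7/8, 0/1 + 1/1*1/1) = [7/8, 1/1)
  emit 'd', narrow to [0/1, 3/8)
Step 2: interval [0/1, 3/8), width = 3/8 - 0/1 = 3/8
  'd': [0/1 + 3/8*0/1, 0/1 + 3/8*3/8) = [0/1, 9/64) <- contains code 9/128
  'e': [0/1 + 3/8*3/8, 0/1 + 3/8*7/8) = [9/64, 21/64)
  'a': [0/1 + 3/8*7/8, 0/1 + 3/8*1/1) = [21/64, 3/8)
  emit 'd', narrow to [0/1, 9/64)

Answer: symbol=d low=0/1 high=3/8
symbol=d low=0/1 high=9/64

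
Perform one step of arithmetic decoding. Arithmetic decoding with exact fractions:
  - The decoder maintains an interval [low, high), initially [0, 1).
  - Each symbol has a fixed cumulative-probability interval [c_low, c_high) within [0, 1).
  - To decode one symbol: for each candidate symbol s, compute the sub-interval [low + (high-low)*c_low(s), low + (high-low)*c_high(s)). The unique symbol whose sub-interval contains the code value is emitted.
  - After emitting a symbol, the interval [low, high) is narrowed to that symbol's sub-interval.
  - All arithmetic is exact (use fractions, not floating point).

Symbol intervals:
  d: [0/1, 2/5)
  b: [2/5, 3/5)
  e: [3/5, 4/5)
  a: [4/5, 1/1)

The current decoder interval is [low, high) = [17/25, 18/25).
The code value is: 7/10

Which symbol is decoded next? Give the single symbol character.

Answer: b

Derivation:
Interval width = high − low = 18/25 − 17/25 = 1/25
Scaled code = (code − low) / width = (7/10 − 17/25) / 1/25 = 1/2
  d: [0/1, 2/5) 
  b: [2/5, 3/5) ← scaled code falls here ✓
  e: [3/5, 4/5) 
  a: [4/5, 1/1) 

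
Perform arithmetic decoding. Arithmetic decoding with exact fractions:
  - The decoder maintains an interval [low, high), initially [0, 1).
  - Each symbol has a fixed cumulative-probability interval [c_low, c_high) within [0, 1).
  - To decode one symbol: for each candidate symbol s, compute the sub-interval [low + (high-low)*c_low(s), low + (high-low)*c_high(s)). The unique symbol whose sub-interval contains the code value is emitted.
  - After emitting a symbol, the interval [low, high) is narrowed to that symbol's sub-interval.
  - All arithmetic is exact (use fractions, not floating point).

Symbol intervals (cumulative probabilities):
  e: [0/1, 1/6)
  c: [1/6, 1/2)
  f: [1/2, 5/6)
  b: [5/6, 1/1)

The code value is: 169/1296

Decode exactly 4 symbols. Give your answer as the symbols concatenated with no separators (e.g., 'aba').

Step 1: interval [0/1, 1/1), width = 1/1 - 0/1 = 1/1
  'e': [0/1 + 1/1*0/1, 0/1 + 1/1*1/6) = [0/1, 1/6) <- contains code 169/1296
  'c': [0/1 + 1/1*1/6, 0/1 + 1/1*1/2) = [1/6, 1/2)
  'f': [0/1 + 1/1*1/2, 0/1 + 1/1*5/6) = [1/2, 5/6)
  'b': [0/1 + 1/1*5/6, 0/1 + 1/1*1/1) = [5/6, 1/1)
  emit 'e', narrow to [0/1, 1/6)
Step 2: interval [0/1, 1/6), width = 1/6 - 0/1 = 1/6
  'e': [0/1 + 1/6*0/1, 0/1 + 1/6*1/6) = [0/1, 1/36)
  'c': [0/1 + 1/6*1/6, 0/1 + 1/6*1/2) = [1/36, 1/12)
  'f': [0/1 + 1/6*1/2, 0/1 + 1/6*5/6) = [1/12, 5/36) <- contains code 169/1296
  'b': [0/1 + 1/6*5/6, 0/1 + 1/6*1/1) = [5/36, 1/6)
  emit 'f', narrow to [1/12, 5/36)
Step 3: interval [1/12, 5/36), width = 5/36 - 1/12 = 1/18
  'e': [1/12 + 1/18*0/1, 1/12 + 1/18*1/6) = [1/12, 5/54)
  'c': [1/12 + 1/18*1/6, 1/12 + 1/18*1/2) = [5/54, 1/9)
  'f': [1/12 + 1/18*1/2, 1/12 + 1/18*5/6) = [1/9, 7/54)
  'b': [1/12 + 1/18*5/6, 1/12 + 1/18*1/1) = [7/54, 5/36) <- contains code 169/1296
  emit 'b', narrow to [7/54, 5/36)
Step 4: interval [7/54, 5/36), width = 5/36 - 7/54 = 1/108
  'e': [7/54 + 1/108*0/1, 7/54 + 1/108*1/6) = [7/54, 85/648) <- contains code 169/1296
  'c': [7/54 + 1/108*1/6, 7/54 + 1/108*1/2) = [85/648, 29/216)
  'f': [7/54 + 1/108*1/2, 7/54 + 1/108*5/6) = [29/216, 89/648)
  'b': [7/54 + 1/108*5/6, 7/54 + 1/108*1/1) = [89/648, 5/36)
  emit 'e', narrow to [7/54, 85/648)

Answer: efbe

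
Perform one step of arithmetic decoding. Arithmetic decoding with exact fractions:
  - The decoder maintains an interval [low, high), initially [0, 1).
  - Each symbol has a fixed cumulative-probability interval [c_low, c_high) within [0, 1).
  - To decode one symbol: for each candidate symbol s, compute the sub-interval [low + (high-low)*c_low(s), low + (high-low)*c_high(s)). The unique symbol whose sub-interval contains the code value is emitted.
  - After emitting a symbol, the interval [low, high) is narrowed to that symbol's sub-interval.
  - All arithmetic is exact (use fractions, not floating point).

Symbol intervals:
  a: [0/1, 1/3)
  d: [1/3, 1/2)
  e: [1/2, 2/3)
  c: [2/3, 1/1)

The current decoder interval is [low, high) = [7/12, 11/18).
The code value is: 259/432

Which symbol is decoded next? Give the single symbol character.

Answer: e

Derivation:
Interval width = high − low = 11/18 − 7/12 = 1/36
Scaled code = (code − low) / width = (259/432 − 7/12) / 1/36 = 7/12
  a: [0/1, 1/3) 
  d: [1/3, 1/2) 
  e: [1/2, 2/3) ← scaled code falls here ✓
  c: [2/3, 1/1) 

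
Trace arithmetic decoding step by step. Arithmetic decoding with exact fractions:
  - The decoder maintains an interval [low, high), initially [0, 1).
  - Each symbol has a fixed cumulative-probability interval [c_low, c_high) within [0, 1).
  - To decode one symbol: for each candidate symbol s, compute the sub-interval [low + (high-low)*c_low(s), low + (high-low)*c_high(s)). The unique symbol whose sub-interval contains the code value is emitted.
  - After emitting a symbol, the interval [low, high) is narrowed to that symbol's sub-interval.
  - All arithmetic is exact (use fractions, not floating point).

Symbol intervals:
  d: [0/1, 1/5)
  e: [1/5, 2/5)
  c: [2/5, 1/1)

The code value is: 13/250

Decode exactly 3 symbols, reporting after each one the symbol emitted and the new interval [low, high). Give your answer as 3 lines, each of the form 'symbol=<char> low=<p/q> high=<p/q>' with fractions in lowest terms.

Step 1: interval [0/1, 1/1), width = 1/1 - 0/1 = 1/1
  'd': [0/1 + 1/1*0/1, 0/1 + 1/1*1/5) = [0/1, 1/5) <- contains code 13/250
  'e': [0/1 + 1/1*1/5, 0/1 + 1/1*2/5) = [1/5, 2/5)
  'c': [0/1 + 1/1*2/5, 0/1 + 1/1*1/1) = [2/5, 1/1)
  emit 'd', narrow to [0/1, 1/5)
Step 2: interval [0/1, 1/5), width = 1/5 - 0/1 = 1/5
  'd': [0/1 + 1/5*0/1, 0/1 + 1/5*1/5) = [0/1, 1/25)
  'e': [0/1 + 1/5*1/5, 0/1 + 1/5*2/5) = [1/25, 2/25) <- contains code 13/250
  'c': [0/1 + 1/5*2/5, 0/1 + 1/5*1/1) = [2/25, 1/5)
  emit 'e', narrow to [1/25, 2/25)
Step 3: interval [1/25, 2/25), width = 2/25 - 1/25 = 1/25
  'd': [1/25 + 1/25*0/1, 1/25 + 1/25*1/5) = [1/25, 6/125)
  'e': [1/25 + 1/25*1/5, 1/25 + 1/25*2/5) = [6/125, 7/125) <- contains code 13/250
  'c': [1/25 + 1/25*2/5, 1/25 + 1/25*1/1) = [7/125, 2/25)
  emit 'e', narrow to [6/125, 7/125)

Answer: symbol=d low=0/1 high=1/5
symbol=e low=1/25 high=2/25
symbol=e low=6/125 high=7/125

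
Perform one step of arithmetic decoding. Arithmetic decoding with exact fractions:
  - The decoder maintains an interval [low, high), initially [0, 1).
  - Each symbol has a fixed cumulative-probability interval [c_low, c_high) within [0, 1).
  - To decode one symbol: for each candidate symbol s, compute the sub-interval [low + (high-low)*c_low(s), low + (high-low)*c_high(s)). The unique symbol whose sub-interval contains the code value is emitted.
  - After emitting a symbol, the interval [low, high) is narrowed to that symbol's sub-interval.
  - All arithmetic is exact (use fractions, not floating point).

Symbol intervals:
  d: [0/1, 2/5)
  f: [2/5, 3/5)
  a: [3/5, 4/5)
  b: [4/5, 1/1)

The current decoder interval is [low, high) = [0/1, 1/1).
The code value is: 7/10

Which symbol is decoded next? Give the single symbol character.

Interval width = high − low = 1/1 − 0/1 = 1/1
Scaled code = (code − low) / width = (7/10 − 0/1) / 1/1 = 7/10
  d: [0/1, 2/5) 
  f: [2/5, 3/5) 
  a: [3/5, 4/5) ← scaled code falls here ✓
  b: [4/5, 1/1) 

Answer: a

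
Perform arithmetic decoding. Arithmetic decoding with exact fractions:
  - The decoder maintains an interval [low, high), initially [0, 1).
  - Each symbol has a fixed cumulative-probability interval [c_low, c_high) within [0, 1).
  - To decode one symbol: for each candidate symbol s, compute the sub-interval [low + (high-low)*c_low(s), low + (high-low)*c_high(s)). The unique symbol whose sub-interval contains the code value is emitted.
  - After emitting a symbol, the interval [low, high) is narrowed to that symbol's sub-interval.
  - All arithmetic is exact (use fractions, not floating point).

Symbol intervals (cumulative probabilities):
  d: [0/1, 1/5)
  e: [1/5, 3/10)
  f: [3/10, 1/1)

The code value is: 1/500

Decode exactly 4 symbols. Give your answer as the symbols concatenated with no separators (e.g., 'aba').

Answer: ddde

Derivation:
Step 1: interval [0/1, 1/1), width = 1/1 - 0/1 = 1/1
  'd': [0/1 + 1/1*0/1, 0/1 + 1/1*1/5) = [0/1, 1/5) <- contains code 1/500
  'e': [0/1 + 1/1*1/5, 0/1 + 1/1*3/10) = [1/5, 3/10)
  'f': [0/1 + 1/1*3/10, 0/1 + 1/1*1/1) = [3/10, 1/1)
  emit 'd', narrow to [0/1, 1/5)
Step 2: interval [0/1, 1/5), width = 1/5 - 0/1 = 1/5
  'd': [0/1 + 1/5*0/1, 0/1 + 1/5*1/5) = [0/1, 1/25) <- contains code 1/500
  'e': [0/1 + 1/5*1/5, 0/1 + 1/5*3/10) = [1/25, 3/50)
  'f': [0/1 + 1/5*3/10, 0/1 + 1/5*1/1) = [3/50, 1/5)
  emit 'd', narrow to [0/1, 1/25)
Step 3: interval [0/1, 1/25), width = 1/25 - 0/1 = 1/25
  'd': [0/1 + 1/25*0/1, 0/1 + 1/25*1/5) = [0/1, 1/125) <- contains code 1/500
  'e': [0/1 + 1/25*1/5, 0/1 + 1/25*3/10) = [1/125, 3/250)
  'f': [0/1 + 1/25*3/10, 0/1 + 1/25*1/1) = [3/250, 1/25)
  emit 'd', narrow to [0/1, 1/125)
Step 4: interval [0/1, 1/125), width = 1/125 - 0/1 = 1/125
  'd': [0/1 + 1/125*0/1, 0/1 + 1/125*1/5) = [0/1, 1/625)
  'e': [0/1 + 1/125*1/5, 0/1 + 1/125*3/10) = [1/625, 3/1250) <- contains code 1/500
  'f': [0/1 + 1/125*3/10, 0/1 + 1/125*1/1) = [3/1250, 1/125)
  emit 'e', narrow to [1/625, 3/1250)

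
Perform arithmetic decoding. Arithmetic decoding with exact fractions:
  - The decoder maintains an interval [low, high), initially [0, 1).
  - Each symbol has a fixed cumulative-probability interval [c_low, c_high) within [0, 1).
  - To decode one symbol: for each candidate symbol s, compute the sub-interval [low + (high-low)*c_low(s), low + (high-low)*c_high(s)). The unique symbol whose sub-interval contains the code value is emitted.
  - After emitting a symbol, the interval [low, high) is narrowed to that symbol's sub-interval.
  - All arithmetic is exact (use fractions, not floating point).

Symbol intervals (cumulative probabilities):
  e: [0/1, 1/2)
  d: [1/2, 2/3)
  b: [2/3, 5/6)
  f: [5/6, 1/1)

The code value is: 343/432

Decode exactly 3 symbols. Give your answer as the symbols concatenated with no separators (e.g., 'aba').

Step 1: interval [0/1, 1/1), width = 1/1 - 0/1 = 1/1
  'e': [0/1 + 1/1*0/1, 0/1 + 1/1*1/2) = [0/1, 1/2)
  'd': [0/1 + 1/1*1/2, 0/1 + 1/1*2/3) = [1/2, 2/3)
  'b': [0/1 + 1/1*2/3, 0/1 + 1/1*5/6) = [2/3, 5/6) <- contains code 343/432
  'f': [0/1 + 1/1*5/6, 0/1 + 1/1*1/1) = [5/6, 1/1)
  emit 'b', narrow to [2/3, 5/6)
Step 2: interval [2/3, 5/6), width = 5/6 - 2/3 = 1/6
  'e': [2/3 + 1/6*0/1, 2/3 + 1/6*1/2) = [2/3, 3/4)
  'd': [2/3 + 1/6*1/2, 2/3 + 1/6*2/3) = [3/4, 7/9)
  'b': [2/3 + 1/6*2/3, 2/3 + 1/6*5/6) = [7/9, 29/36) <- contains code 343/432
  'f': [2/3 + 1/6*5/6, 2/3 + 1/6*1/1) = [29/36, 5/6)
  emit 'b', narrow to [7/9, 29/36)
Step 3: interval [7/9, 29/36), width = 29/36 - 7/9 = 1/36
  'e': [7/9 + 1/36*0/1, 7/9 + 1/36*1/2) = [7/9, 19/24)
  'd': [7/9 + 1/36*1/2, 7/9 + 1/36*2/3) = [19/24, 43/54) <- contains code 343/432
  'b': [7/9 + 1/36*2/3, 7/9 + 1/36*5/6) = [43/54, 173/216)
  'f': [7/9 + 1/36*5/6, 7/9 + 1/36*1/1) = [173/216, 29/36)
  emit 'd', narrow to [19/24, 43/54)

Answer: bbd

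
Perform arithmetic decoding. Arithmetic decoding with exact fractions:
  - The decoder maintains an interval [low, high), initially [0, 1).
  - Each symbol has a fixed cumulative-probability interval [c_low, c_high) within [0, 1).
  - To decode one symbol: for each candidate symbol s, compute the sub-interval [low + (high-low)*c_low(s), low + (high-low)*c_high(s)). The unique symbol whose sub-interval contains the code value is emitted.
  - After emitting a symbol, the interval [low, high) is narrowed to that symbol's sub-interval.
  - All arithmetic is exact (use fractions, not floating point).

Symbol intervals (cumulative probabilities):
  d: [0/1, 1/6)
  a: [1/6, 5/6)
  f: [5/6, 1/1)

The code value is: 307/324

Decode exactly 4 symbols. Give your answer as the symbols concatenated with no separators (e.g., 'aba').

Step 1: interval [0/1, 1/1), width = 1/1 - 0/1 = 1/1
  'd': [0/1 + 1/1*0/1, 0/1 + 1/1*1/6) = [0/1, 1/6)
  'a': [0/1 + 1/1*1/6, 0/1 + 1/1*5/6) = [1/6, 5/6)
  'f': [0/1 + 1/1*5/6, 0/1 + 1/1*1/1) = [5/6, 1/1) <- contains code 307/324
  emit 'f', narrow to [5/6, 1/1)
Step 2: interval [5/6, 1/1), width = 1/1 - 5/6 = 1/6
  'd': [5/6 + 1/6*0/1, 5/6 + 1/6*1/6) = [5/6, 31/36)
  'a': [5/6 + 1/6*1/6, 5/6 + 1/6*5/6) = [31/36, 35/36) <- contains code 307/324
  'f': [5/6 + 1/6*5/6, 5/6 + 1/6*1/1) = [35/36, 1/1)
  emit 'a', narrow to [31/36, 35/36)
Step 3: interval [31/36, 35/36), width = 35/36 - 31/36 = 1/9
  'd': [31/36 + 1/9*0/1, 31/36 + 1/9*1/6) = [31/36, 95/108)
  'a': [31/36 + 1/9*1/6, 31/36 + 1/9*5/6) = [95/108, 103/108) <- contains code 307/324
  'f': [31/36 + 1/9*5/6, 31/36 + 1/9*1/1) = [103/108, 35/36)
  emit 'a', narrow to [95/108, 103/108)
Step 4: interval [95/108, 103/108), width = 103/108 - 95/108 = 2/27
  'd': [95/108 + 2/27*0/1, 95/108 + 2/27*1/6) = [95/108, 289/324)
  'a': [95/108 + 2/27*1/6, 95/108 + 2/27*5/6) = [289/324, 305/324)
  'f': [95/108 + 2/27*5/6, 95/108 + 2/27*1/1) = [305/324, 103/108) <- contains code 307/324
  emit 'f', narrow to [305/324, 103/108)

Answer: faaf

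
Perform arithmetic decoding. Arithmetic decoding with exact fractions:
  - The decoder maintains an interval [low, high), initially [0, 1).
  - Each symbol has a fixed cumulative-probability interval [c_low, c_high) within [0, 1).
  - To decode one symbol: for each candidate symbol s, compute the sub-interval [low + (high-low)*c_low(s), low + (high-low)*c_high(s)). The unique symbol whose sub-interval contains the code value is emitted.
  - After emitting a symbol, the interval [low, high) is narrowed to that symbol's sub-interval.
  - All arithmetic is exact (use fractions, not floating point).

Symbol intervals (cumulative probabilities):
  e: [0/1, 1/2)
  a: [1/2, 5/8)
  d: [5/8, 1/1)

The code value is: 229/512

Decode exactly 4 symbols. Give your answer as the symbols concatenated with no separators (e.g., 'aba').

Step 1: interval [0/1, 1/1), width = 1/1 - 0/1 = 1/1
  'e': [0/1 + 1/1*0/1, 0/1 + 1/1*1/2) = [0/1, 1/2) <- contains code 229/512
  'a': [0/1 + 1/1*1/2, 0/1 + 1/1*5/8) = [1/2, 5/8)
  'd': [0/1 + 1/1*5/8, 0/1 + 1/1*1/1) = [5/8, 1/1)
  emit 'e', narrow to [0/1, 1/2)
Step 2: interval [0/1, 1/2), width = 1/2 - 0/1 = 1/2
  'e': [0/1 + 1/2*0/1, 0/1 + 1/2*1/2) = [0/1, 1/4)
  'a': [0/1 + 1/2*1/2, 0/1 + 1/2*5/8) = [1/4, 5/16)
  'd': [0/1 + 1/2*5/8, 0/1 + 1/2*1/1) = [5/16, 1/2) <- contains code 229/512
  emit 'd', narrow to [5/16, 1/2)
Step 3: interval [5/16, 1/2), width = 1/2 - 5/16 = 3/16
  'e': [5/16 + 3/16*0/1, 5/16 + 3/16*1/2) = [5/16, 13/32)
  'a': [5/16 + 3/16*1/2, 5/16 + 3/16*5/8) = [13/32, 55/128)
  'd': [5/16 + 3/16*5/8, 5/16 + 3/16*1/1) = [55/128, 1/2) <- contains code 229/512
  emit 'd', narrow to [55/128, 1/2)
Step 4: interval [55/128, 1/2), width = 1/2 - 55/128 = 9/128
  'e': [55/128 + 9/128*0/1, 55/128 + 9/128*1/2) = [55/128, 119/256) <- contains code 229/512
  'a': [55/128 + 9/128*1/2, 55/128 + 9/128*5/8) = [119/256, 485/1024)
  'd': [55/128 + 9/128*5/8, 55/128 + 9/128*1/1) = [485/1024, 1/2)
  emit 'e', narrow to [55/128, 119/256)

Answer: edde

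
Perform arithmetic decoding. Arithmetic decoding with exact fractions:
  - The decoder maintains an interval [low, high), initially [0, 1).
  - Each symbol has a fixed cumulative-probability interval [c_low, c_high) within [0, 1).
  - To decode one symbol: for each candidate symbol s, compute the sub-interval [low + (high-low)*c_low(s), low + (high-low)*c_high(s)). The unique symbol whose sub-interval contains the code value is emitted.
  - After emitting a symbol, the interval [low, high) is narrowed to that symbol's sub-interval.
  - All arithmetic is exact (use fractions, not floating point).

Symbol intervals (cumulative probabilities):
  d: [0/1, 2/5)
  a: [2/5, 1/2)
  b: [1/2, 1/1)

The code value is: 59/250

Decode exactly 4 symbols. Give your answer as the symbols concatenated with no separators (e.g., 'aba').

Answer: dbda

Derivation:
Step 1: interval [0/1, 1/1), width = 1/1 - 0/1 = 1/1
  'd': [0/1 + 1/1*0/1, 0/1 + 1/1*2/5) = [0/1, 2/5) <- contains code 59/250
  'a': [0/1 + 1/1*2/5, 0/1 + 1/1*1/2) = [2/5, 1/2)
  'b': [0/1 + 1/1*1/2, 0/1 + 1/1*1/1) = [1/2, 1/1)
  emit 'd', narrow to [0/1, 2/5)
Step 2: interval [0/1, 2/5), width = 2/5 - 0/1 = 2/5
  'd': [0/1 + 2/5*0/1, 0/1 + 2/5*2/5) = [0/1, 4/25)
  'a': [0/1 + 2/5*2/5, 0/1 + 2/5*1/2) = [4/25, 1/5)
  'b': [0/1 + 2/5*1/2, 0/1 + 2/5*1/1) = [1/5, 2/5) <- contains code 59/250
  emit 'b', narrow to [1/5, 2/5)
Step 3: interval [1/5, 2/5), width = 2/5 - 1/5 = 1/5
  'd': [1/5 + 1/5*0/1, 1/5 + 1/5*2/5) = [1/5, 7/25) <- contains code 59/250
  'a': [1/5 + 1/5*2/5, 1/5 + 1/5*1/2) = [7/25, 3/10)
  'b': [1/5 + 1/5*1/2, 1/5 + 1/5*1/1) = [3/10, 2/5)
  emit 'd', narrow to [1/5, 7/25)
Step 4: interval [1/5, 7/25), width = 7/25 - 1/5 = 2/25
  'd': [1/5 + 2/25*0/1, 1/5 + 2/25*2/5) = [1/5, 29/125)
  'a': [1/5 + 2/25*2/5, 1/5 + 2/25*1/2) = [29/125, 6/25) <- contains code 59/250
  'b': [1/5 + 2/25*1/2, 1/5 + 2/25*1/1) = [6/25, 7/25)
  emit 'a', narrow to [29/125, 6/25)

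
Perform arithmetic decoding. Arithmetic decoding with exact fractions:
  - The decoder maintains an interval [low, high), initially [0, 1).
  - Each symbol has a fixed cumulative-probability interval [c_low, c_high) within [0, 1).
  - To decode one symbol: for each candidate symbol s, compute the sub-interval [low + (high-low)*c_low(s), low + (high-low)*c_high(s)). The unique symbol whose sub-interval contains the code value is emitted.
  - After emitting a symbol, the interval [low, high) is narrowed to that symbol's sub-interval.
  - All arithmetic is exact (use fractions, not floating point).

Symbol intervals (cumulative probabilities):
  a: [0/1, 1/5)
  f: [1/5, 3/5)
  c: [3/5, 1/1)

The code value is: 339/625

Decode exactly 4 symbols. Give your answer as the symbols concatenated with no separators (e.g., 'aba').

Step 1: interval [0/1, 1/1), width = 1/1 - 0/1 = 1/1
  'a': [0/1 + 1/1*0/1, 0/1 + 1/1*1/5) = [0/1, 1/5)
  'f': [0/1 + 1/1*1/5, 0/1 + 1/1*3/5) = [1/5, 3/5) <- contains code 339/625
  'c': [0/1 + 1/1*3/5, 0/1 + 1/1*1/1) = [3/5, 1/1)
  emit 'f', narrow to [1/5, 3/5)
Step 2: interval [1/5, 3/5), width = 3/5 - 1/5 = 2/5
  'a': [1/5 + 2/5*0/1, 1/5 + 2/5*1/5) = [1/5, 7/25)
  'f': [1/5 + 2/5*1/5, 1/5 + 2/5*3/5) = [7/25, 11/25)
  'c': [1/5 + 2/5*3/5, 1/5 + 2/5*1/1) = [11/25, 3/5) <- contains code 339/625
  emit 'c', narrow to [11/25, 3/5)
Step 3: interval [11/25, 3/5), width = 3/5 - 11/25 = 4/25
  'a': [11/25 + 4/25*0/1, 11/25 + 4/25*1/5) = [11/25, 59/125)
  'f': [11/25 + 4/25*1/5, 11/25 + 4/25*3/5) = [59/125, 67/125)
  'c': [11/25 + 4/25*3/5, 11/25 + 4/25*1/1) = [67/125, 3/5) <- contains code 339/625
  emit 'c', narrow to [67/125, 3/5)
Step 4: interval [67/125, 3/5), width = 3/5 - 67/125 = 8/125
  'a': [67/125 + 8/125*0/1, 67/125 + 8/125*1/5) = [67/125, 343/625) <- contains code 339/625
  'f': [67/125 + 8/125*1/5, 67/125 + 8/125*3/5) = [343/625, 359/625)
  'c': [67/125 + 8/125*3/5, 67/125 + 8/125*1/1) = [359/625, 3/5)
  emit 'a', narrow to [67/125, 343/625)

Answer: fcca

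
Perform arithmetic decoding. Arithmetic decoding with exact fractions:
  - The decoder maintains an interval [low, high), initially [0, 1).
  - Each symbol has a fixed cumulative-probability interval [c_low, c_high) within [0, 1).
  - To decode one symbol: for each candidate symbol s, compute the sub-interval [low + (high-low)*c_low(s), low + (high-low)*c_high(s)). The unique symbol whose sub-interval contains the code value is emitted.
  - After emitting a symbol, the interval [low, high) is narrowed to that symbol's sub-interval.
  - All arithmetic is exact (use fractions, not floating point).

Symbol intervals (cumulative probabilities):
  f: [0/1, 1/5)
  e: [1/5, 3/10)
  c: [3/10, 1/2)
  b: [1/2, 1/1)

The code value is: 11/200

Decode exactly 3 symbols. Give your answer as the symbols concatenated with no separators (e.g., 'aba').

Step 1: interval [0/1, 1/1), width = 1/1 - 0/1 = 1/1
  'f': [0/1 + 1/1*0/1, 0/1 + 1/1*1/5) = [0/1, 1/5) <- contains code 11/200
  'e': [0/1 + 1/1*1/5, 0/1 + 1/1*3/10) = [1/5, 3/10)
  'c': [0/1 + 1/1*3/10, 0/1 + 1/1*1/2) = [3/10, 1/2)
  'b': [0/1 + 1/1*1/2, 0/1 + 1/1*1/1) = [1/2, 1/1)
  emit 'f', narrow to [0/1, 1/5)
Step 2: interval [0/1, 1/5), width = 1/5 - 0/1 = 1/5
  'f': [0/1 + 1/5*0/1, 0/1 + 1/5*1/5) = [0/1, 1/25)
  'e': [0/1 + 1/5*1/5, 0/1 + 1/5*3/10) = [1/25, 3/50) <- contains code 11/200
  'c': [0/1 + 1/5*3/10, 0/1 + 1/5*1/2) = [3/50, 1/10)
  'b': [0/1 + 1/5*1/2, 0/1 + 1/5*1/1) = [1/10, 1/5)
  emit 'e', narrow to [1/25, 3/50)
Step 3: interval [1/25, 3/50), width = 3/50 - 1/25 = 1/50
  'f': [1/25 + 1/50*0/1, 1/25 + 1/50*1/5) = [1/25, 11/250)
  'e': [1/25 + 1/50*1/5, 1/25 + 1/50*3/10) = [11/250, 23/500)
  'c': [1/25 + 1/50*3/10, 1/25 + 1/50*1/2) = [23/500, 1/20)
  'b': [1/25 + 1/50*1/2, 1/25 + 1/50*1/1) = [1/20, 3/50) <- contains code 11/200
  emit 'b', narrow to [1/20, 3/50)

Answer: feb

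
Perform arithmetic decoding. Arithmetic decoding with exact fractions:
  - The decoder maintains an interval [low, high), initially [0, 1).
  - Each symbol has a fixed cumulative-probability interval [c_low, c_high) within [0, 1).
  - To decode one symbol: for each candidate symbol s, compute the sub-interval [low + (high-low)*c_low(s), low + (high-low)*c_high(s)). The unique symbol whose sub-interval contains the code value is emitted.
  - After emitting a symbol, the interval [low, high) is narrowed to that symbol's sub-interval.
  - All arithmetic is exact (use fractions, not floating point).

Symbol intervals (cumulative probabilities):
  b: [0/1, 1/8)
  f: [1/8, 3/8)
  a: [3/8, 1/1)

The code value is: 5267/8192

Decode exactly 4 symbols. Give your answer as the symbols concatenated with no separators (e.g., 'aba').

Step 1: interval [0/1, 1/1), width = 1/1 - 0/1 = 1/1
  'b': [0/1 + 1/1*0/1, 0/1 + 1/1*1/8) = [0/1, 1/8)
  'f': [0/1 + 1/1*1/8, 0/1 + 1/1*3/8) = [1/8, 3/8)
  'a': [0/1 + 1/1*3/8, 0/1 + 1/1*1/1) = [3/8, 1/1) <- contains code 5267/8192
  emit 'a', narrow to [3/8, 1/1)
Step 2: interval [3/8, 1/1), width = 1/1 - 3/8 = 5/8
  'b': [3/8 + 5/8*0/1, 3/8 + 5/8*1/8) = [3/8, 29/64)
  'f': [3/8 + 5/8*1/8, 3/8 + 5/8*3/8) = [29/64, 39/64)
  'a': [3/8 + 5/8*3/8, 3/8 + 5/8*1/1) = [39/64, 1/1) <- contains code 5267/8192
  emit 'a', narrow to [39/64, 1/1)
Step 3: interval [39/64, 1/1), width = 1/1 - 39/64 = 25/64
  'b': [39/64 + 25/64*0/1, 39/64 + 25/64*1/8) = [39/64, 337/512) <- contains code 5267/8192
  'f': [39/64 + 25/64*1/8, 39/64 + 25/64*3/8) = [337/512, 387/512)
  'a': [39/64 + 25/64*3/8, 39/64 + 25/64*1/1) = [387/512, 1/1)
  emit 'b', narrow to [39/64, 337/512)
Step 4: interval [39/64, 337/512), width = 337/512 - 39/64 = 25/512
  'b': [39/64 + 25/512*0/1, 39/64 + 25/512*1/8) = [39/64, 2521/4096)
  'f': [39/64 + 25/512*1/8, 39/64 + 25/512*3/8) = [2521/4096, 2571/4096)
  'a': [39/64 + 25/512*3/8, 39/64 + 25/512*1/1) = [2571/4096, 337/512) <- contains code 5267/8192
  emit 'a', narrow to [2571/4096, 337/512)

Answer: aaba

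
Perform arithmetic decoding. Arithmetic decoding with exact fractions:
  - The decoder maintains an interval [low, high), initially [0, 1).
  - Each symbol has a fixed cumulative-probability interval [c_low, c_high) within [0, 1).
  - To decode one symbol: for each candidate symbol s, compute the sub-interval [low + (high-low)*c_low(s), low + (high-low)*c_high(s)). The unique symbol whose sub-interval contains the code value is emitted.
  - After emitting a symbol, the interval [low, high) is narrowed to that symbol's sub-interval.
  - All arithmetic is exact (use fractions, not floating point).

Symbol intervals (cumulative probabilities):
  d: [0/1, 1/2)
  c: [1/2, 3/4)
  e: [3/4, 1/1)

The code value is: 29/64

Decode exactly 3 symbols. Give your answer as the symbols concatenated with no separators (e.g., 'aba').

Step 1: interval [0/1, 1/1), width = 1/1 - 0/1 = 1/1
  'd': [0/1 + 1/1*0/1, 0/1 + 1/1*1/2) = [0/1, 1/2) <- contains code 29/64
  'c': [0/1 + 1/1*1/2, 0/1 + 1/1*3/4) = [1/2, 3/4)
  'e': [0/1 + 1/1*3/4, 0/1 + 1/1*1/1) = [3/4, 1/1)
  emit 'd', narrow to [0/1, 1/2)
Step 2: interval [0/1, 1/2), width = 1/2 - 0/1 = 1/2
  'd': [0/1 + 1/2*0/1, 0/1 + 1/2*1/2) = [0/1, 1/4)
  'c': [0/1 + 1/2*1/2, 0/1 + 1/2*3/4) = [1/4, 3/8)
  'e': [0/1 + 1/2*3/4, 0/1 + 1/2*1/1) = [3/8, 1/2) <- contains code 29/64
  emit 'e', narrow to [3/8, 1/2)
Step 3: interval [3/8, 1/2), width = 1/2 - 3/8 = 1/8
  'd': [3/8 + 1/8*0/1, 3/8 + 1/8*1/2) = [3/8, 7/16)
  'c': [3/8 + 1/8*1/2, 3/8 + 1/8*3/4) = [7/16, 15/32) <- contains code 29/64
  'e': [3/8 + 1/8*3/4, 3/8 + 1/8*1/1) = [15/32, 1/2)
  emit 'c', narrow to [7/16, 15/32)

Answer: dec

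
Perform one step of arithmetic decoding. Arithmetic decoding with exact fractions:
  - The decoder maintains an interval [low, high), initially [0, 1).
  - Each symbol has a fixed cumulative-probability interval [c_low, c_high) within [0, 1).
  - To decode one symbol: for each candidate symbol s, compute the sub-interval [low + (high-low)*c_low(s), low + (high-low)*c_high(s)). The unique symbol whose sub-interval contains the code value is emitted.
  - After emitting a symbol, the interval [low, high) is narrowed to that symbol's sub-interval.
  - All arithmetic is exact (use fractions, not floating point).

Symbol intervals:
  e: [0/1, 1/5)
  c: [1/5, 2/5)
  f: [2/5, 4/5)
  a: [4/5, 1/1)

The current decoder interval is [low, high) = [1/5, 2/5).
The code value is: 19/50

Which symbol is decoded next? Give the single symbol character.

Answer: a

Derivation:
Interval width = high − low = 2/5 − 1/5 = 1/5
Scaled code = (code − low) / width = (19/50 − 1/5) / 1/5 = 9/10
  e: [0/1, 1/5) 
  c: [1/5, 2/5) 
  f: [2/5, 4/5) 
  a: [4/5, 1/1) ← scaled code falls here ✓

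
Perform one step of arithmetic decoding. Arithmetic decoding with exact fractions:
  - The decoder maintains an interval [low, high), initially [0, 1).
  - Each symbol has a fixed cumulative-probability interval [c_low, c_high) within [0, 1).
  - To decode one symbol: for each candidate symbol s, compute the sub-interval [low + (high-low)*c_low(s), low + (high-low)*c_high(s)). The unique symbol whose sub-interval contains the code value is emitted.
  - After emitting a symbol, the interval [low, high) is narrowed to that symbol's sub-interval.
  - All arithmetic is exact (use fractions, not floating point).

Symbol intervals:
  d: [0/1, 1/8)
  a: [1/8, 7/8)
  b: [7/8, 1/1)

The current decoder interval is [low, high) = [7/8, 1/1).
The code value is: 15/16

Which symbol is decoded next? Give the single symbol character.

Answer: a

Derivation:
Interval width = high − low = 1/1 − 7/8 = 1/8
Scaled code = (code − low) / width = (15/16 − 7/8) / 1/8 = 1/2
  d: [0/1, 1/8) 
  a: [1/8, 7/8) ← scaled code falls here ✓
  b: [7/8, 1/1) 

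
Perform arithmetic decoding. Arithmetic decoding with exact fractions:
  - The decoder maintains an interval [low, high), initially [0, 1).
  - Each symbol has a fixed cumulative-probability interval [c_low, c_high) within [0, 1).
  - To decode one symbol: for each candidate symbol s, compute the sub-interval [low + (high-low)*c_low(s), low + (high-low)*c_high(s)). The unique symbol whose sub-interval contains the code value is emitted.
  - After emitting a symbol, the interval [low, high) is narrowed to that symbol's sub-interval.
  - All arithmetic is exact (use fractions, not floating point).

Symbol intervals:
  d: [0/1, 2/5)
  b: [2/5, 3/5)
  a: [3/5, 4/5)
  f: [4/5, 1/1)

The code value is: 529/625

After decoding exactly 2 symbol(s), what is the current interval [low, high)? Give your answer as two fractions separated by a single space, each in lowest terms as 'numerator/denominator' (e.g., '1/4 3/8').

Answer: 4/5 22/25

Derivation:
Step 1: interval [0/1, 1/1), width = 1/1 - 0/1 = 1/1
  'd': [0/1 + 1/1*0/1, 0/1 + 1/1*2/5) = [0/1, 2/5)
  'b': [0/1 + 1/1*2/5, 0/1 + 1/1*3/5) = [2/5, 3/5)
  'a': [0/1 + 1/1*3/5, 0/1 + 1/1*4/5) = [3/5, 4/5)
  'f': [0/1 + 1/1*4/5, 0/1 + 1/1*1/1) = [4/5, 1/1) <- contains code 529/625
  emit 'f', narrow to [4/5, 1/1)
Step 2: interval [4/5, 1/1), width = 1/1 - 4/5 = 1/5
  'd': [4/5 + 1/5*0/1, 4/5 + 1/5*2/5) = [4/5, 22/25) <- contains code 529/625
  'b': [4/5 + 1/5*2/5, 4/5 + 1/5*3/5) = [22/25, 23/25)
  'a': [4/5 + 1/5*3/5, 4/5 + 1/5*4/5) = [23/25, 24/25)
  'f': [4/5 + 1/5*4/5, 4/5 + 1/5*1/1) = [24/25, 1/1)
  emit 'd', narrow to [4/5, 22/25)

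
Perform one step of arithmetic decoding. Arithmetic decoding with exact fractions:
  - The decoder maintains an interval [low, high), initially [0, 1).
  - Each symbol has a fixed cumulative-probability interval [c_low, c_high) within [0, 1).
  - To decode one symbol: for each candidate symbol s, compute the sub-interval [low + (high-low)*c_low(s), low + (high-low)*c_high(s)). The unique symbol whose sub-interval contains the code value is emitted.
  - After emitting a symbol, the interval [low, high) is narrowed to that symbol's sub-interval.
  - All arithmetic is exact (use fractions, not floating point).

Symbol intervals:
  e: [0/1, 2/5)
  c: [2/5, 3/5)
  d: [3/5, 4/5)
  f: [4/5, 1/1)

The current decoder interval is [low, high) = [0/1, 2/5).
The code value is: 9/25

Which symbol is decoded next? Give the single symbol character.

Interval width = high − low = 2/5 − 0/1 = 2/5
Scaled code = (code − low) / width = (9/25 − 0/1) / 2/5 = 9/10
  e: [0/1, 2/5) 
  c: [2/5, 3/5) 
  d: [3/5, 4/5) 
  f: [4/5, 1/1) ← scaled code falls here ✓

Answer: f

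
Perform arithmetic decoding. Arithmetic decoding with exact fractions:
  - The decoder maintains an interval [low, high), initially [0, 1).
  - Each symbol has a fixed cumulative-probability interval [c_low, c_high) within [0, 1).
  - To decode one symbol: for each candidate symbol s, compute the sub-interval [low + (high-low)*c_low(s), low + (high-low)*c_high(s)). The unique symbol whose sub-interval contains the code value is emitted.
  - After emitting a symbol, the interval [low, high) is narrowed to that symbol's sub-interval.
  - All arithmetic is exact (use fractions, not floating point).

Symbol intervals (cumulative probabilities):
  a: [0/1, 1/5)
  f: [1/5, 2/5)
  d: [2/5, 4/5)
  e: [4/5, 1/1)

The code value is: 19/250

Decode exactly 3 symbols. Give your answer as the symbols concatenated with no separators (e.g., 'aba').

Answer: afe

Derivation:
Step 1: interval [0/1, 1/1), width = 1/1 - 0/1 = 1/1
  'a': [0/1 + 1/1*0/1, 0/1 + 1/1*1/5) = [0/1, 1/5) <- contains code 19/250
  'f': [0/1 + 1/1*1/5, 0/1 + 1/1*2/5) = [1/5, 2/5)
  'd': [0/1 + 1/1*2/5, 0/1 + 1/1*4/5) = [2/5, 4/5)
  'e': [0/1 + 1/1*4/5, 0/1 + 1/1*1/1) = [4/5, 1/1)
  emit 'a', narrow to [0/1, 1/5)
Step 2: interval [0/1, 1/5), width = 1/5 - 0/1 = 1/5
  'a': [0/1 + 1/5*0/1, 0/1 + 1/5*1/5) = [0/1, 1/25)
  'f': [0/1 + 1/5*1/5, 0/1 + 1/5*2/5) = [1/25, 2/25) <- contains code 19/250
  'd': [0/1 + 1/5*2/5, 0/1 + 1/5*4/5) = [2/25, 4/25)
  'e': [0/1 + 1/5*4/5, 0/1 + 1/5*1/1) = [4/25, 1/5)
  emit 'f', narrow to [1/25, 2/25)
Step 3: interval [1/25, 2/25), width = 2/25 - 1/25 = 1/25
  'a': [1/25 + 1/25*0/1, 1/25 + 1/25*1/5) = [1/25, 6/125)
  'f': [1/25 + 1/25*1/5, 1/25 + 1/25*2/5) = [6/125, 7/125)
  'd': [1/25 + 1/25*2/5, 1/25 + 1/25*4/5) = [7/125, 9/125)
  'e': [1/25 + 1/25*4/5, 1/25 + 1/25*1/1) = [9/125, 2/25) <- contains code 19/250
  emit 'e', narrow to [9/125, 2/25)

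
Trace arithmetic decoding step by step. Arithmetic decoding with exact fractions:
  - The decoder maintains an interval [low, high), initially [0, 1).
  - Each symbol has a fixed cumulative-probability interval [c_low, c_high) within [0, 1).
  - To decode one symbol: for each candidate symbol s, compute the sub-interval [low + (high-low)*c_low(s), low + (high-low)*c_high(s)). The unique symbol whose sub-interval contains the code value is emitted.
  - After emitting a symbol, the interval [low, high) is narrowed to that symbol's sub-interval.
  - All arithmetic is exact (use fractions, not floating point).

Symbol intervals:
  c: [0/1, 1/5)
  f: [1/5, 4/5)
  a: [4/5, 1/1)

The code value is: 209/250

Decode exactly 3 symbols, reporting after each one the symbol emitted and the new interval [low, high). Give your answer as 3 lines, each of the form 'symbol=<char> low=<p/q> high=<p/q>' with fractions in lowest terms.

Step 1: interval [0/1, 1/1), width = 1/1 - 0/1 = 1/1
  'c': [0/1 + 1/1*0/1, 0/1 + 1/1*1/5) = [0/1, 1/5)
  'f': [0/1 + 1/1*1/5, 0/1 + 1/1*4/5) = [1/5, 4/5)
  'a': [0/1 + 1/1*4/5, 0/1 + 1/1*1/1) = [4/5, 1/1) <- contains code 209/250
  emit 'a', narrow to [4/5, 1/1)
Step 2: interval [4/5, 1/1), width = 1/1 - 4/5 = 1/5
  'c': [4/5 + 1/5*0/1, 4/5 + 1/5*1/5) = [4/5, 21/25) <- contains code 209/250
  'f': [4/5 + 1/5*1/5, 4/5 + 1/5*4/5) = [21/25, 24/25)
  'a': [4/5 + 1/5*4/5, 4/5 + 1/5*1/1) = [24/25, 1/1)
  emit 'c', narrow to [4/5, 21/25)
Step 3: interval [4/5, 21/25), width = 21/25 - 4/5 = 1/25
  'c': [4/5 + 1/25*0/1, 4/5 + 1/25*1/5) = [4/5, 101/125)
  'f': [4/5 + 1/25*1/5, 4/5 + 1/25*4/5) = [101/125, 104/125)
  'a': [4/5 + 1/25*4/5, 4/5 + 1/25*1/1) = [104/125, 21/25) <- contains code 209/250
  emit 'a', narrow to [104/125, 21/25)

Answer: symbol=a low=4/5 high=1/1
symbol=c low=4/5 high=21/25
symbol=a low=104/125 high=21/25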